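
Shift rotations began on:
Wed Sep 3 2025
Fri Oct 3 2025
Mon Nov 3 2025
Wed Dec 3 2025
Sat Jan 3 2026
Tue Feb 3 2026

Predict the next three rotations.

Tue Mar 3 2026, Fri Apr 3 2026, Sun May 3 2026

Gaps: 30, 31, 30, 31, 31 days — not constant. Every event is on the 3rd of the month.
Pattern: the 3rd of each month.
Next: March 2026 → Tue Mar 3 2026.
Next: April 2026 → Fri Apr 3 2026.
May 2026: Sun May 3 2026.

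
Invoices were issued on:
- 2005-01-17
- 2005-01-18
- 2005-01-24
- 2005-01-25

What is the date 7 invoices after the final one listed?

2005-02-21

The gap pattern 1, 6, 1 repeats every 2 events.
These are the Mondays and Tuesdays of each week.
The following Monday is 2005-01-31.
Next Tuesday: 2005-02-01.
The following Monday is 2005-02-07.
The following Tuesday is 2005-02-08.
Next Monday: 2005-02-14.
The following Tuesday is 2005-02-15.
Next Monday: 2005-02-21.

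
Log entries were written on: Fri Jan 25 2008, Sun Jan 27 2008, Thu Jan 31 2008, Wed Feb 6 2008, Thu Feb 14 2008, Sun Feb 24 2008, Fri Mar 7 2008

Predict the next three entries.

Intervals are 2, 4, 6, 8, 10, 12 days — an arithmetic progression with common difference 2.
Next gap: 14 days. Fri Mar 7 2008 + 14 days = Fri Mar 21 2008.
Next gap: 16 days. Fri Mar 21 2008 + 16 days = Sun Apr 6 2008.
Next gap: 18 days. Sun Apr 6 2008 + 18 days = Thu Apr 24 2008.

Fri Mar 21 2008, Sun Apr 6 2008, Thu Apr 24 2008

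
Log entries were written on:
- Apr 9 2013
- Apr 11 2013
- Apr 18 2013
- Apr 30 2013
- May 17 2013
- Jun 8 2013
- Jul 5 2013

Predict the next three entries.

Aug 6 2013, Sep 12 2013, Oct 24 2013

Intervals are 2, 7, 12, 17, 22, 27 days — an arithmetic progression with common difference 5.
Next gap: 32 days. Jul 5 2013 + 32 days = Aug 6 2013.
Next gap: 37 days. Aug 6 2013 + 37 days = Sep 12 2013.
Next gap: 42 days. Sep 12 2013 + 42 days = Oct 24 2013.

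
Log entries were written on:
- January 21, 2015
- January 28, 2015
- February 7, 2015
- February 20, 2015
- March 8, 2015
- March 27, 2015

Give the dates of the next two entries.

Intervals are 7, 10, 13, 16, 19 days — an arithmetic progression with common difference 3.
Next gap: 22 days. March 27, 2015 + 22 days = April 18, 2015.
Next gap: 25 days. April 18, 2015 + 25 days = May 13, 2015.

April 18, 2015; May 13, 2015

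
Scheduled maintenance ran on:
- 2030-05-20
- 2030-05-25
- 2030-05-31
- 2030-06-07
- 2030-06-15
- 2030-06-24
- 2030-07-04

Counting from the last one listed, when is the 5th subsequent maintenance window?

2030-09-07

The spacing grows by 1 each time: 5, 6, 7, 8, 9, 10 days.
Next gap: 11 days. 2030-07-04 + 11 days = 2030-07-15.
Next gap: 12 days. 2030-07-15 + 12 days = 2030-07-27.
Next gap: 13 days. 2030-07-27 + 13 days = 2030-08-09.
Next gap: 14 days. 2030-08-09 + 14 days = 2030-08-23.
Next gap: 15 days. 2030-08-23 + 15 days = 2030-09-07.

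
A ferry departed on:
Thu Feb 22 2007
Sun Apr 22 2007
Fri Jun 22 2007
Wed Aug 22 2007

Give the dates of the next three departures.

Mon Oct 22 2007, Sat Dec 22 2007, Fri Feb 22 2008

Gaps: 59, 61, 61 days — not constant. Every event is on the 22nd of the month.
Pattern: the 22nd of every 2 months.
Next: October 2007 → Mon Oct 22 2007.
December 2007: Sat Dec 22 2007.
Next: February 2008 → Fri Feb 22 2008.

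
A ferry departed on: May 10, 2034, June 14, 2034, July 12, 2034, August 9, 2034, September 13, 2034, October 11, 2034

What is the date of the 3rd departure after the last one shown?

These are Wednesdays at 28- or 35-day spacing (35, 28, 28, 35, 28).
The pattern: 2nd Wednesday of the month.
November 2034 — 2nd Wednesday is November 8, 2034.
December 2034 — 2nd Wednesday is December 13, 2034.
January 2035 — 2nd Wednesday is January 10, 2035.

January 10, 2035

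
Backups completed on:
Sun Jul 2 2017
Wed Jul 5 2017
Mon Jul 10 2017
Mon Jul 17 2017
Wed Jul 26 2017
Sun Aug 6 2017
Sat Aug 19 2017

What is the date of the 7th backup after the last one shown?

Sat Jan 13 2018

Intervals are 3, 5, 7, 9, 11, 13 days — an arithmetic progression with common difference 2.
Next gap: 15 days. Sat Aug 19 2017 + 15 days = Sun Sep 3 2017.
Next gap: 17 days. Sun Sep 3 2017 + 17 days = Wed Sep 20 2017.
Next gap: 19 days. Wed Sep 20 2017 + 19 days = Mon Oct 9 2017.
Next gap: 21 days. Mon Oct 9 2017 + 21 days = Mon Oct 30 2017.
Next gap: 23 days. Mon Oct 30 2017 + 23 days = Wed Nov 22 2017.
Next gap: 25 days. Wed Nov 22 2017 + 25 days = Sun Dec 17 2017.
Next gap: 27 days. Sun Dec 17 2017 + 27 days = Sat Jan 13 2018.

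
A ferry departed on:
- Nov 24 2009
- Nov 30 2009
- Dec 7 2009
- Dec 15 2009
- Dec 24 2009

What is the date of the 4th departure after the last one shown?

Feb 8 2010

Gaps: 6, 7, 8, 9 days — each gap is 1 larger than the previous one.
Next gap: 10 days. Dec 24 2009 + 10 days = Jan 3 2010.
Next gap: 11 days. Jan 3 2010 + 11 days = Jan 14 2010.
Next gap: 12 days. Jan 14 2010 + 12 days = Jan 26 2010.
Next gap: 13 days. Jan 26 2010 + 13 days = Feb 8 2010.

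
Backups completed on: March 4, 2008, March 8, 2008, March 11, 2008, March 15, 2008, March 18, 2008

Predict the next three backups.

Gaps: 4, 3, 4, 3 days — not constant, but cyclic with period 2.
The events fall on every Tuesday and Saturday.
The following Saturday is March 22, 2008.
Next Tuesday: March 25, 2008.
Next Saturday: March 29, 2008.

March 22, 2008; March 25, 2008; March 29, 2008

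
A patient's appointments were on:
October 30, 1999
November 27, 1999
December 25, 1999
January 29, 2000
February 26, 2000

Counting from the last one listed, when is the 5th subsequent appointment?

July 29, 2000

These are Saturdays with 28, 28, 35, 28-day gaps.
Each is the final Saturday of its month — October 30, 1999 is past the 28th, so '4th Saturday' doesn't fit.
March 2000 ends with Saturday March 25, 2000.
April 2000 ends with Saturday April 29, 2000.
Last Saturday of May 2000: May 27, 2000.
Last Saturday of June 2000: June 24, 2000.
Last Saturday of July 2000: July 29, 2000.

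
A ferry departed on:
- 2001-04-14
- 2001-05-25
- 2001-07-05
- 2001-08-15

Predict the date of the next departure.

2001-09-25

The spacing is 41, 41, 41 days — always 41 days.
2001-08-15 + 41 days = 2001-09-25.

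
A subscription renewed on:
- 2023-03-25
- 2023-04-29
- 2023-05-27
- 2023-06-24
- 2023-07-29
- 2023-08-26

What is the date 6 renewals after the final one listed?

All Saturdays; the gaps (35, 28, 28, 35, 28) vary with month length.
This is the last Saturday of each month.
September 2023 ends with Saturday 2023-09-30.
Last Saturday of October 2023: 2023-10-28.
November 2023 ends with Saturday 2023-11-25.
December 2023 ends with Saturday 2023-12-30.
Last Saturday of January 2024: 2024-01-27.
Last Saturday of February 2024: 2024-02-24.

2024-02-24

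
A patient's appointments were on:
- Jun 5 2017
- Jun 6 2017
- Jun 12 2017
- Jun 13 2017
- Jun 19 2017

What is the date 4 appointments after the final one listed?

Jul 3 2017

Every event lands on a Monday or Tuesday (gaps cycle 1, 6, 1, 6).
So the schedule is: every Monday and Tuesday.
Next Tuesday: Jun 20 2017.
Next Monday: Jun 26 2017.
The following Tuesday is Jun 27 2017.
The following Monday is Jul 3 2017.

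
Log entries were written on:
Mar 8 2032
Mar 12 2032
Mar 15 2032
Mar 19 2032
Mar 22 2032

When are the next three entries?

Mar 26 2032, Mar 29 2032, Apr 2 2032

Every event lands on a Monday or Friday (gaps cycle 4, 3, 4, 3).
So the schedule is: every Monday and Friday.
The following Friday is Mar 26 2032.
The following Monday is Mar 29 2032.
Next Friday: Apr 2 2032.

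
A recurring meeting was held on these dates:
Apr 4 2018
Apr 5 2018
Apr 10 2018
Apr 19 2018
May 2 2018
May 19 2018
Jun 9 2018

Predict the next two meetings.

Intervals are 1, 5, 9, 13, 17, 21 days — an arithmetic progression with common difference 4.
Next gap: 25 days. Jun 9 2018 + 25 days = Jul 4 2018.
Next gap: 29 days. Jul 4 2018 + 29 days = Aug 2 2018.

Jul 4 2018, Aug 2 2018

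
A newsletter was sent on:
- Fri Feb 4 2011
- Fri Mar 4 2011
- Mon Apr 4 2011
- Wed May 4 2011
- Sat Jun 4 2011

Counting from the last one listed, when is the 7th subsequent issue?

The day-of-month is always 4 (28, 31, 30, 31 days between events).
So this recurs on the 4th of each month.
July 2011: Mon Jul 4 2011.
August 2011: Thu Aug 4 2011.
September 2011: Sun Sep 4 2011.
Next: October 2011 → Tue Oct 4 2011.
Next: November 2011 → Fri Nov 4 2011.
December 2011: Sun Dec 4 2011.
Next: January 2012 → Wed Jan 4 2012.

Wed Jan 4 2012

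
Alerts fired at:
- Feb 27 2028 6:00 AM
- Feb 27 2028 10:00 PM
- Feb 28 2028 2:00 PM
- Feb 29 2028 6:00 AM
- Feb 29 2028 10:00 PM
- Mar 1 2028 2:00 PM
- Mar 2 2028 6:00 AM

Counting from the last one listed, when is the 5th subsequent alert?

Gaps: 16, 16, 16, 16, 16, 16 hours — each event is 16 hours after the previous one.
Mar 2 2028 6:00 AM + 16 h = Mar 2 2028 10:00 PM.
Mar 2 2028 10:00 PM + 16 h = Mar 3 2028 2:00 PM.
Mar 3 2028 2:00 PM + 16 h = Mar 4 2028 6:00 AM.
Mar 4 2028 6:00 AM + 16 h = Mar 4 2028 10:00 PM.
Mar 4 2028 10:00 PM + 16 h = Mar 5 2028 2:00 PM.

Mar 5 2028 2:00 PM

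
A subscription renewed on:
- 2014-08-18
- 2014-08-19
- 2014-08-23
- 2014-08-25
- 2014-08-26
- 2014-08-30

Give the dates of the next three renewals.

2014-09-01, 2014-09-02, 2014-09-06

Every event lands on a Monday or Tuesday or Saturday (gaps cycle 1, 4, 2, 1, 4).
So the schedule is: every Monday, Tuesday and Saturday.
Next Monday: 2014-09-01.
The following Tuesday is 2014-09-02.
The following Saturday is 2014-09-06.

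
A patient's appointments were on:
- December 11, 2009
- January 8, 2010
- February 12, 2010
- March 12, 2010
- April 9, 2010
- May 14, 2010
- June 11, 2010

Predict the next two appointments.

Gaps: 28, 35, 28, 28, 35, 28 days — a mix of 28 and 35. Every date is a Friday.
Each is the 2nd Friday of its month.
2nd Friday of July 2010: July 9, 2010.
2nd Friday of August 2010: August 13, 2010.

July 9, 2010; August 13, 2010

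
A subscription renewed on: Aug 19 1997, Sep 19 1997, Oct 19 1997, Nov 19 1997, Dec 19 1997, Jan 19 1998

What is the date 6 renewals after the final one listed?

The day-of-month is always 19 (31, 30, 31, 30, 31 days between events).
So this recurs on the 19th of each month.
Next: February 1998 → Feb 19 1998.
March 1998: Mar 19 1998.
April 1998: Apr 19 1998.
Next: May 1998 → May 19 1998.
June 1998: Jun 19 1998.
Next: July 1998 → Jul 19 1998.

Jul 19 1998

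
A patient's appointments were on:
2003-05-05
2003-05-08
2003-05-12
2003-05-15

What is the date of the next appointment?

The gap pattern 3, 4, 3 repeats every 2 events.
These are the Mondays and Thursdays of each week.
The following Monday is 2003-05-19.

2003-05-19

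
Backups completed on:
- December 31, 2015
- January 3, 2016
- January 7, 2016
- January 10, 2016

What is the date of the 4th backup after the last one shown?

Gaps: 3, 4, 3 days — not constant, but cyclic with period 2.
The events fall on every Thursday and Sunday.
Next Thursday: January 14, 2016.
The following Sunday is January 17, 2016.
Next Thursday: January 21, 2016.
The following Sunday is January 24, 2016.

January 24, 2016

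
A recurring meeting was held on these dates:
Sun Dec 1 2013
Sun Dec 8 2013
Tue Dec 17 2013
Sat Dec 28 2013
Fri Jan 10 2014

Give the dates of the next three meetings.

The spacing grows by 2 each time: 7, 9, 11, 13 days.
Next gap: 15 days. Fri Jan 10 2014 + 15 days = Sat Jan 25 2014.
Next gap: 17 days. Sat Jan 25 2014 + 17 days = Tue Feb 11 2014.
Next gap: 19 days. Tue Feb 11 2014 + 19 days = Sun Mar 2 2014.

Sat Jan 25 2014, Tue Feb 11 2014, Sun Mar 2 2014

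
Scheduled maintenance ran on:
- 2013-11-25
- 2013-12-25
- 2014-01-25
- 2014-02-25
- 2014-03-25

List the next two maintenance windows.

2014-04-25, 2014-05-25

Each date is the 25th; the gaps (30, 31, 31, 28) track the month lengths.
The rule is the 25th of each month.
Next: April 2014 → 2014-04-25.
May 2014: 2014-05-25.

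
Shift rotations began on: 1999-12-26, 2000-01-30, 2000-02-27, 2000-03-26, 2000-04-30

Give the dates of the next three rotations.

2000-05-28, 2000-06-25, 2000-07-30

Every date is a Sunday; gaps 35, 28, 28, 35 days.
Each is the last Sunday of its month (at least one falls on the 29th or later, ruling out '4th Sunday').
Last Sunday of May 2000: 2000-05-28.
June 2000 ends with Sunday 2000-06-25.
July 2000 ends with Sunday 2000-07-30.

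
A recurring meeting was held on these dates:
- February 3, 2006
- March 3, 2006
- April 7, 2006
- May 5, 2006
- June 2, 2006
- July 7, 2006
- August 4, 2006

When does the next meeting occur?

All dates are Fridays, 28, 35, 28, 28, 35, 28 days apart.
Specifically, the 1st Friday of each month.
September 2006 — 1st Friday is September 1, 2006.

September 1, 2006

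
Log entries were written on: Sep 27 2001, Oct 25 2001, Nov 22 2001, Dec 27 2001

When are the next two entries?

Jan 24 2002, Feb 28 2002

These are Thursdays at 28- or 35-day spacing (28, 28, 35).
The pattern: 4th Thursday of the month.
4th Thursday of January 2002: Jan 24 2002.
February 2002 — 4th Thursday is Feb 28 2002.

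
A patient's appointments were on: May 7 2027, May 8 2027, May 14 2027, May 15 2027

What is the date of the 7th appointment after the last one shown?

Gaps: 1, 6, 1 days — not constant, but cyclic with period 2.
The events fall on every Friday and Saturday.
Next Friday: May 21 2027.
Next Saturday: May 22 2027.
Next Friday: May 28 2027.
The following Saturday is May 29 2027.
Next Friday: Jun 4 2027.
The following Saturday is Jun 5 2027.
The following Friday is Jun 11 2027.

Jun 11 2027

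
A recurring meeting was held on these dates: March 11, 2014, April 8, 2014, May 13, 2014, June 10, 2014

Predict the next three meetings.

These are Tuesdays at 28- or 35-day spacing (28, 35, 28).
The pattern: 2nd Tuesday of the month.
2nd Tuesday of July 2014: July 8, 2014.
2nd Tuesday of August 2014: August 12, 2014.
2nd Tuesday of September 2014: September 9, 2014.

July 8, 2014; August 12, 2014; September 9, 2014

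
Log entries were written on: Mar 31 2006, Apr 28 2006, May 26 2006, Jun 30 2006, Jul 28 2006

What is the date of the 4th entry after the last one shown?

Nov 24 2006

All Fridays; the gaps (28, 28, 35, 28) vary with month length.
This is the last Friday of each month.
August 2006 ends with Friday Aug 25 2006.
Last Friday of September 2006: Sep 29 2006.
Last Friday of October 2006: Oct 27 2006.
Last Friday of November 2006: Nov 24 2006.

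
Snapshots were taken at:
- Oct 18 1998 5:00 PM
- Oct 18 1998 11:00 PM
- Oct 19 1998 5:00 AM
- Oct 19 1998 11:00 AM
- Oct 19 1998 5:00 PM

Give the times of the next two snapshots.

Oct 19 1998 11:00 PM, Oct 20 1998 5:00 AM

Gaps: 6, 6, 6, 6 hours — each event is 6 hours after the previous one.
Oct 19 1998 5:00 PM + 6 h = Oct 19 1998 11:00 PM.
Oct 19 1998 11:00 PM + 6 h = Oct 20 1998 5:00 AM.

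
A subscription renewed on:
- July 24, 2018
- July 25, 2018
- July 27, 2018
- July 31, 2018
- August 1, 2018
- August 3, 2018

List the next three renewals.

August 7, 2018; August 8, 2018; August 10, 2018

Every event lands on a Tuesday or Wednesday or Friday (gaps cycle 1, 2, 4, 1, 2).
So the schedule is: every Tuesday, Wednesday and Friday.
The following Tuesday is August 7, 2018.
Next Wednesday: August 8, 2018.
The following Friday is August 10, 2018.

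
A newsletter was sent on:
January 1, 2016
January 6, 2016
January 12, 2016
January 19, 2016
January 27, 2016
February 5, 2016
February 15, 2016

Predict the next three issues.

February 26, 2016; March 9, 2016; March 22, 2016

Gaps: 5, 6, 7, 8, 9, 10 days — each gap is 1 larger than the previous one.
Next gap: 11 days. February 15, 2016 + 11 days = February 26, 2016.
Next gap: 12 days. February 26, 2016 + 12 days = March 9, 2016.
Next gap: 13 days. March 9, 2016 + 13 days = March 22, 2016.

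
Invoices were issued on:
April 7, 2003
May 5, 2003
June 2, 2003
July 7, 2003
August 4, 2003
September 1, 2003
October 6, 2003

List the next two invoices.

November 3, 2003; December 1, 2003

Gaps: 28, 28, 35, 28, 28, 35 days — a mix of 28 and 35. Every date is a Monday.
Each is the 1st Monday of its month.
1st Monday of November 2003: November 3, 2003.
1st Monday of December 2003: December 1, 2003.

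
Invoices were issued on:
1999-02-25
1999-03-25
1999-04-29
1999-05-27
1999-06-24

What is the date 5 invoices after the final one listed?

These are Thursdays with 28, 35, 28, 28-day gaps.
Each is the final Thursday of its month — 1999-04-29 is past the 28th, so '4th Thursday' doesn't fit.
July 1999 ends with Thursday 1999-07-29.
August 1999 ends with Thursday 1999-08-26.
September 1999 ends with Thursday 1999-09-30.
October 1999 ends with Thursday 1999-10-28.
November 1999 ends with Thursday 1999-11-25.

1999-11-25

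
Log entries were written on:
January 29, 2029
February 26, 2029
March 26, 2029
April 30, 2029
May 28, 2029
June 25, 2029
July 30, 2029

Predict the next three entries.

August 27, 2029; September 24, 2029; October 29, 2029

These are Mondays with 28, 28, 35, 28, 28, 35-day gaps.
Each is the final Monday of its month — January 29, 2029 is past the 28th, so '4th Monday' doesn't fit.
Last Monday of August 2029: August 27, 2029.
Last Monday of September 2029: September 24, 2029.
Last Monday of October 2029: October 29, 2029.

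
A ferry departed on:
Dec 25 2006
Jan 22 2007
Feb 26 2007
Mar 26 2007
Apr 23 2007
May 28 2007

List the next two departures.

These are Mondays at 28- or 35-day spacing (28, 35, 28, 28, 35).
The pattern: 4th Monday of the month.
4th Monday of June 2007: Jun 25 2007.
4th Monday of July 2007: Jul 23 2007.

Jun 25 2007, Jul 23 2007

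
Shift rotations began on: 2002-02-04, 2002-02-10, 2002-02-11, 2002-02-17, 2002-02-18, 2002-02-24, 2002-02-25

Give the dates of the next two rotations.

Gaps: 6, 1, 6, 1, 6, 1 days — not constant, but cyclic with period 2.
The events fall on every Monday and Sunday.
The following Sunday is 2002-03-03.
Next Monday: 2002-03-04.

2002-03-03, 2002-03-04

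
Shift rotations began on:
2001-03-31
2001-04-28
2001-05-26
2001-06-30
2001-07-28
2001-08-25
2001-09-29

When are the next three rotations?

2001-10-27, 2001-11-24, 2001-12-29

Every date is a Saturday; gaps 28, 28, 35, 28, 28, 35 days.
Each is the last Saturday of its month (at least one falls on the 29th or later, ruling out '4th Saturday').
Last Saturday of October 2001: 2001-10-27.
November 2001 ends with Saturday 2001-11-24.
December 2001 ends with Saturday 2001-12-29.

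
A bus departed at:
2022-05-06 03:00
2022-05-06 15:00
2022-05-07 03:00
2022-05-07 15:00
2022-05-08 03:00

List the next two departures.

Gaps: 12, 12, 12, 12 hours — each event is 12 hours after the previous one.
2022-05-08 03:00 + 12 h = 2022-05-08 15:00.
2022-05-08 15:00 + 12 h = 2022-05-09 03:00.

2022-05-08 15:00, 2022-05-09 03:00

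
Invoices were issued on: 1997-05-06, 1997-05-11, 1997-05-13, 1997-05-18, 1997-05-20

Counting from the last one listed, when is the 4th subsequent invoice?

Every event lands on a Tuesday or Sunday (gaps cycle 5, 2, 5, 2).
So the schedule is: every Tuesday and Sunday.
Next Sunday: 1997-05-25.
The following Tuesday is 1997-05-27.
The following Sunday is 1997-06-01.
The following Tuesday is 1997-06-03.

1997-06-03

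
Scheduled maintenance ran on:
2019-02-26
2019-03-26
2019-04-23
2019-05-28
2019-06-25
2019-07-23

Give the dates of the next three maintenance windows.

Gaps: 28, 28, 35, 28, 28 days — a mix of 28 and 35. Every date is a Tuesday.
Each is the 4th Tuesday of its month.
4th Tuesday of August 2019: 2019-08-27.
4th Tuesday of September 2019: 2019-09-24.
4th Tuesday of October 2019: 2019-10-22.

2019-08-27, 2019-09-24, 2019-10-22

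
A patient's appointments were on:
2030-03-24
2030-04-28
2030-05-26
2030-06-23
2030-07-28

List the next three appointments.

2030-08-25, 2030-09-22, 2030-10-27

Gaps: 35, 28, 28, 35 days — a mix of 28 and 35. Every date is a Sunday.
Each is the 4th Sunday of its month.
4th Sunday of August 2030: 2030-08-25.
4th Sunday of September 2030: 2030-09-22.
October 2030 — 4th Sunday is 2030-10-27.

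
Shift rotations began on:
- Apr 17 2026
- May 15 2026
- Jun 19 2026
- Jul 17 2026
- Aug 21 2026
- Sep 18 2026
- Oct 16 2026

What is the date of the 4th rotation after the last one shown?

Feb 19 2027

Gaps: 28, 35, 28, 35, 28, 28 days — a mix of 28 and 35. Every date is a Friday.
Each is the 3rd Friday of its month.
November 2026 — 3rd Friday is Nov 20 2026.
December 2026 — 3rd Friday is Dec 18 2026.
January 2027 — 3rd Friday is Jan 15 2027.
February 2027 — 3rd Friday is Feb 19 2027.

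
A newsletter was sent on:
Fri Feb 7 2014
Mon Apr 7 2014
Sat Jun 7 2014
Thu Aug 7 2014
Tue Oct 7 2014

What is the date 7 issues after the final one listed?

Each date is the 7th; the gaps (59, 61, 61, 61) track the month lengths.
The rule is the 7th of every 2 months.
Next: December 2014 → Sun Dec 7 2014.
February 2015: Sat Feb 7 2015.
April 2015: Tue Apr 7 2015.
Next: June 2015 → Sun Jun 7 2015.
August 2015: Fri Aug 7 2015.
Next: October 2015 → Wed Oct 7 2015.
Next: December 2015 → Mon Dec 7 2015.

Mon Dec 7 2015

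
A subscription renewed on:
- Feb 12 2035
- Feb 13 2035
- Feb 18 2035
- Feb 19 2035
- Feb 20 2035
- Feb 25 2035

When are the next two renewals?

The gap pattern 1, 5, 1, 1, 5 repeats every 3 events.
These are the Mondays, Tuesdays and Sundays of each week.
Next Monday: Feb 26 2035.
Next Tuesday: Feb 27 2035.

Feb 26 2035, Feb 27 2035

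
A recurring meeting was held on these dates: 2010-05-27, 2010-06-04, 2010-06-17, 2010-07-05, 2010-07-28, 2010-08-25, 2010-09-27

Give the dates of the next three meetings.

2010-11-04, 2010-12-17, 2011-02-03

The spacing grows by 5 each time: 8, 13, 18, 23, 28, 33 days.
Next gap: 38 days. 2010-09-27 + 38 days = 2010-11-04.
Next gap: 43 days. 2010-11-04 + 43 days = 2010-12-17.
Next gap: 48 days. 2010-12-17 + 48 days = 2011-02-03.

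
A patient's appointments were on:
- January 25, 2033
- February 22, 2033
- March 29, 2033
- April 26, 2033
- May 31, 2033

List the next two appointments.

All Tuesdays; the gaps (28, 35, 28, 35) vary with month length.
This is the last Tuesday of each month.
Last Tuesday of June 2033: June 28, 2033.
Last Tuesday of July 2033: July 26, 2033.

June 28, 2033; July 26, 2033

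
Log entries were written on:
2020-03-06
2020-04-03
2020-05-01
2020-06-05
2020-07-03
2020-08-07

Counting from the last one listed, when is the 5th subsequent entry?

All dates are Fridays, 28, 28, 35, 28, 35 days apart.
Specifically, the 1st Friday of each month.
September 2020 — 1st Friday is 2020-09-04.
October 2020 — 1st Friday is 2020-10-02.
November 2020 — 1st Friday is 2020-11-06.
1st Friday of December 2020: 2020-12-04.
1st Friday of January 2021: 2021-01-01.

2021-01-01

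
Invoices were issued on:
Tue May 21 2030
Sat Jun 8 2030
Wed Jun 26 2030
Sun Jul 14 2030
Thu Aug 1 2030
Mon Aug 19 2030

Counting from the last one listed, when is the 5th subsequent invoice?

The spacing is 18, 18, 18, 18, 18 days — always 18 days.
Mon Aug 19 2030 + 18 days = Fri Sep 6 2030.
Fri Sep 6 2030 + 18 days = Tue Sep 24 2030.
Tue Sep 24 2030 + 18 days = Sat Oct 12 2030.
Sat Oct 12 2030 + 18 days = Wed Oct 30 2030.
Wed Oct 30 2030 + 18 days = Sun Nov 17 2030.

Sun Nov 17 2030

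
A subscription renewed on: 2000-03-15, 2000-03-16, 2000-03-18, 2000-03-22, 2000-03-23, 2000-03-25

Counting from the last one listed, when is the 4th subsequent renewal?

2000-04-05

Every event lands on a Wednesday or Thursday or Saturday (gaps cycle 1, 2, 4, 1, 2).
So the schedule is: every Wednesday, Thursday and Saturday.
The following Wednesday is 2000-03-29.
Next Thursday: 2000-03-30.
The following Saturday is 2000-04-01.
Next Wednesday: 2000-04-05.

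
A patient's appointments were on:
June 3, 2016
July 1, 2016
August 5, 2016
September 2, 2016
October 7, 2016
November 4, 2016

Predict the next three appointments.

December 2, 2016; January 6, 2017; February 3, 2017

These are Fridays at 28- or 35-day spacing (28, 35, 28, 35, 28).
The pattern: 1st Friday of the month.
December 2016 — 1st Friday is December 2, 2016.
1st Friday of January 2017: January 6, 2017.
1st Friday of February 2017: February 3, 2017.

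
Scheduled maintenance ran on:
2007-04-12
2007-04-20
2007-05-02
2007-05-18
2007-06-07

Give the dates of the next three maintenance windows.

Gaps: 8, 12, 16, 20 days — each gap is 4 larger than the previous one.
Next gap: 24 days. 2007-06-07 + 24 days = 2007-07-01.
Next gap: 28 days. 2007-07-01 + 28 days = 2007-07-29.
Next gap: 32 days. 2007-07-29 + 32 days = 2007-08-30.

2007-07-01, 2007-07-29, 2007-08-30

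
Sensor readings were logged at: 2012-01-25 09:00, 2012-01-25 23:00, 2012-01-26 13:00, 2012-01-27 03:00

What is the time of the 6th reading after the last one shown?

2012-01-30 15:00

Spacing: 14, 14, 14 h — constant 14 h.
2012-01-27 03:00 + 14 h = 2012-01-27 17:00.
2012-01-27 17:00 + 14 h = 2012-01-28 07:00.
2012-01-28 07:00 + 14 h = 2012-01-28 21:00.
2012-01-28 21:00 + 14 h = 2012-01-29 11:00.
2012-01-29 11:00 + 14 h = 2012-01-30 01:00.
2012-01-30 01:00 + 14 h = 2012-01-30 15:00.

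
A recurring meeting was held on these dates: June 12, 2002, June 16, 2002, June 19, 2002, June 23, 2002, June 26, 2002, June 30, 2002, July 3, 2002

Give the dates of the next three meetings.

The gap pattern 4, 3, 4, 3, 4, 3 repeats every 2 events.
These are the Wednesdays and Sundays of each week.
The following Sunday is July 7, 2002.
Next Wednesday: July 10, 2002.
The following Sunday is July 14, 2002.

July 7, 2002; July 10, 2002; July 14, 2002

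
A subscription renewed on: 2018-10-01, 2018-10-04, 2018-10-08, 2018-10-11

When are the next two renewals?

2018-10-15, 2018-10-18

The gap pattern 3, 4, 3 repeats every 2 events.
These are the Mondays and Thursdays of each week.
Next Monday: 2018-10-15.
Next Thursday: 2018-10-18.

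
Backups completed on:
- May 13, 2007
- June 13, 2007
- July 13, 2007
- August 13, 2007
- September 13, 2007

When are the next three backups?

The day-of-month is always 13 (31, 30, 31, 31 days between events).
So this recurs on the 13th of each month.
October 2007: October 13, 2007.
November 2007: November 13, 2007.
Next: December 2007 → December 13, 2007.

October 13, 2007; November 13, 2007; December 13, 2007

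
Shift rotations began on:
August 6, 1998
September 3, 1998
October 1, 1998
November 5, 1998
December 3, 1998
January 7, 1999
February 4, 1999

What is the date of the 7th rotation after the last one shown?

September 2, 1999

All dates are Thursdays, 28, 28, 35, 28, 35, 28 days apart.
Specifically, the 1st Thursday of each month.
March 1999 — 1st Thursday is March 4, 1999.
1st Thursday of April 1999: April 1, 1999.
May 1999 — 1st Thursday is May 6, 1999.
1st Thursday of June 1999: June 3, 1999.
1st Thursday of July 1999: July 1, 1999.
1st Thursday of August 1999: August 5, 1999.
1st Thursday of September 1999: September 2, 1999.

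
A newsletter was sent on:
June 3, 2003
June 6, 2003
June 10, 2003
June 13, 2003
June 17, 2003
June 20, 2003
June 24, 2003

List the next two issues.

June 27, 2003; July 1, 2003

Every event lands on a Tuesday or Friday (gaps cycle 3, 4, 3, 4, 3, 4).
So the schedule is: every Tuesday and Friday.
Next Friday: June 27, 2003.
Next Tuesday: July 1, 2003.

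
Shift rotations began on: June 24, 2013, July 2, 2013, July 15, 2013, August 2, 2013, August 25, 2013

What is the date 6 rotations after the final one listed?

Intervals are 8, 13, 18, 23 days — an arithmetic progression with common difference 5.
Next gap: 28 days. August 25, 2013 + 28 days = September 22, 2013.
Next gap: 33 days. September 22, 2013 + 33 days = October 25, 2013.
Next gap: 38 days. October 25, 2013 + 38 days = December 2, 2013.
Next gap: 43 days. December 2, 2013 + 43 days = January 14, 2014.
Next gap: 48 days. January 14, 2014 + 48 days = March 3, 2014.
Next gap: 53 days. March 3, 2014 + 53 days = April 25, 2014.

April 25, 2014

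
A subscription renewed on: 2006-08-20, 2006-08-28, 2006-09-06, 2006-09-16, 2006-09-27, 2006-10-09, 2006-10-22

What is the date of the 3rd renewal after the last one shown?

2006-12-06

Gaps: 8, 9, 10, 11, 12, 13 days — each gap is 1 larger than the previous one.
Next gap: 14 days. 2006-10-22 + 14 days = 2006-11-05.
Next gap: 15 days. 2006-11-05 + 15 days = 2006-11-20.
Next gap: 16 days. 2006-11-20 + 16 days = 2006-12-06.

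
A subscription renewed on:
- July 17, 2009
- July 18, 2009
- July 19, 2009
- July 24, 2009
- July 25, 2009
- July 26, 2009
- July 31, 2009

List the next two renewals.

August 1, 2009; August 2, 2009

The gap pattern 1, 1, 5, 1, 1, 5 repeats every 3 events.
These are the Fridays, Saturdays and Sundays of each week.
The following Saturday is August 1, 2009.
Next Sunday: August 2, 2009.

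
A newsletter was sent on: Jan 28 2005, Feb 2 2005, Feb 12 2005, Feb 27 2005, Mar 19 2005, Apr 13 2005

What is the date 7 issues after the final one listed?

Feb 22 2006

Intervals are 5, 10, 15, 20, 25 days — an arithmetic progression with common difference 5.
Next gap: 30 days. Apr 13 2005 + 30 days = May 13 2005.
Next gap: 35 days. May 13 2005 + 35 days = Jun 17 2005.
Next gap: 40 days. Jun 17 2005 + 40 days = Jul 27 2005.
Next gap: 45 days. Jul 27 2005 + 45 days = Sep 10 2005.
Next gap: 50 days. Sep 10 2005 + 50 days = Oct 30 2005.
Next gap: 55 days. Oct 30 2005 + 55 days = Dec 24 2005.
Next gap: 60 days. Dec 24 2005 + 60 days = Feb 22 2006.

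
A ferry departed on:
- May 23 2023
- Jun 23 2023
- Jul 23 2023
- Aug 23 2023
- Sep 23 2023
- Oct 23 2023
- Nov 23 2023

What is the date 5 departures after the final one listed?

Gaps: 31, 30, 31, 31, 30, 31 days — not constant. Every event is on the 23rd of the month.
Pattern: the 23rd of each month.
Next: December 2023 → Dec 23 2023.
January 2024: Jan 23 2024.
February 2024: Feb 23 2024.
March 2024: Mar 23 2024.
Next: April 2024 → Apr 23 2024.

Apr 23 2024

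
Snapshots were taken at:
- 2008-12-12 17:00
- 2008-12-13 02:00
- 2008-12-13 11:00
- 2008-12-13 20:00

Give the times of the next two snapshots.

2008-12-14 05:00, 2008-12-14 14:00

The interval is a steady 9 hours (9, 9, 9).
2008-12-13 20:00 + 9 h = 2008-12-14 05:00.
2008-12-14 05:00 + 9 h = 2008-12-14 14:00.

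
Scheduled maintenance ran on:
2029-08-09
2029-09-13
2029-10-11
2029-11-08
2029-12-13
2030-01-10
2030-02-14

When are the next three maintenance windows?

2030-03-14, 2030-04-11, 2030-05-09

All dates are Thursdays, 35, 28, 28, 35, 28, 35 days apart.
Specifically, the 2nd Thursday of each month.
March 2030 — 2nd Thursday is 2030-03-14.
2nd Thursday of April 2030: 2030-04-11.
May 2030 — 2nd Thursday is 2030-05-09.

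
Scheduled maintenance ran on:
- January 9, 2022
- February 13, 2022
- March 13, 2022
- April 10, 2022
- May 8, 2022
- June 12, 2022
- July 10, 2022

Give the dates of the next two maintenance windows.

Gaps: 35, 28, 28, 28, 35, 28 days — a mix of 28 and 35. Every date is a Sunday.
Each is the 2nd Sunday of its month.
2nd Sunday of August 2022: August 14, 2022.
September 2022 — 2nd Sunday is September 11, 2022.

August 14, 2022; September 11, 2022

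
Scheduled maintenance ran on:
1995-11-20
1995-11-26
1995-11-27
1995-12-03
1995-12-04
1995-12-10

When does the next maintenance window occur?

1995-12-11

Every event lands on a Monday or Sunday (gaps cycle 6, 1, 6, 1, 6).
So the schedule is: every Monday and Sunday.
The following Monday is 1995-12-11.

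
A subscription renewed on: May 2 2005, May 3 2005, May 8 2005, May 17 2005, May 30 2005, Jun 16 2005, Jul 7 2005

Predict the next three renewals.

The spacing grows by 4 each time: 1, 5, 9, 13, 17, 21 days.
Next gap: 25 days. Jul 7 2005 + 25 days = Aug 1 2005.
Next gap: 29 days. Aug 1 2005 + 29 days = Aug 30 2005.
Next gap: 33 days. Aug 30 2005 + 33 days = Oct 2 2005.

Aug 1 2005, Aug 30 2005, Oct 2 2005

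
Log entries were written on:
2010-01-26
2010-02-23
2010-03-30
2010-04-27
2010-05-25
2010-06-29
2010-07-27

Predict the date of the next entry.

Every date is a Tuesday; gaps 28, 35, 28, 28, 35, 28 days.
Each is the last Tuesday of its month (at least one falls on the 29th or later, ruling out '4th Tuesday').
Last Tuesday of August 2010: 2010-08-31.

2010-08-31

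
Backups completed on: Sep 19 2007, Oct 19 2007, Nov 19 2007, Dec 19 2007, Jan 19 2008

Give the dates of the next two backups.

Feb 19 2008, Mar 19 2008

Gaps: 30, 31, 30, 31 days — not constant. Every event is on the 19th of the month.
Pattern: the 19th of each month.
February 2008: Feb 19 2008.
March 2008: Mar 19 2008.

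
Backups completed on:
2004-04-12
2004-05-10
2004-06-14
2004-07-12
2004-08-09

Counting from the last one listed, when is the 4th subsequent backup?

These are Mondays at 28- or 35-day spacing (28, 35, 28, 28).
The pattern: 2nd Monday of the month.
2nd Monday of September 2004: 2004-09-13.
October 2004 — 2nd Monday is 2004-10-11.
November 2004 — 2nd Monday is 2004-11-08.
2nd Monday of December 2004: 2004-12-13.

2004-12-13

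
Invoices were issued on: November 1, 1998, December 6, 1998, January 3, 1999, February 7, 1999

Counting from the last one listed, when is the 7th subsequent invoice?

September 5, 1999

All dates are Sundays, 35, 28, 35 days apart.
Specifically, the 1st Sunday of each month.
March 1999 — 1st Sunday is March 7, 1999.
1st Sunday of April 1999: April 4, 1999.
May 1999 — 1st Sunday is May 2, 1999.
June 1999 — 1st Sunday is June 6, 1999.
July 1999 — 1st Sunday is July 4, 1999.
1st Sunday of August 1999: August 1, 1999.
September 1999 — 1st Sunday is September 5, 1999.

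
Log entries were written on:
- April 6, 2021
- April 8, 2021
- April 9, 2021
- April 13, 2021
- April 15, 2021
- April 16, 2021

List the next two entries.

Gaps: 2, 1, 4, 2, 1 days — not constant, but cyclic with period 3.
The events fall on every Tuesday, Thursday and Friday.
Next Tuesday: April 20, 2021.
Next Thursday: April 22, 2021.

April 20, 2021; April 22, 2021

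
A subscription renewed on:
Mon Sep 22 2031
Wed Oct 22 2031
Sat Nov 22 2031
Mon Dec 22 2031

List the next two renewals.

Each date is the 22nd; the gaps (30, 31, 30) track the month lengths.
The rule is the 22nd of each month.
January 2032: Thu Jan 22 2032.
February 2032: Sun Feb 22 2032.

Thu Jan 22 2032, Sun Feb 22 2032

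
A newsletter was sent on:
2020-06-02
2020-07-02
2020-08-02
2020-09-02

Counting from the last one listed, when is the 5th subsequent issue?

2021-02-02

The day-of-month is always 2 (30, 31, 31 days between events).
So this recurs on the 2nd of each month.
Next: October 2020 → 2020-10-02.
November 2020: 2020-11-02.
Next: December 2020 → 2020-12-02.
Next: January 2021 → 2021-01-02.
Next: February 2021 → 2021-02-02.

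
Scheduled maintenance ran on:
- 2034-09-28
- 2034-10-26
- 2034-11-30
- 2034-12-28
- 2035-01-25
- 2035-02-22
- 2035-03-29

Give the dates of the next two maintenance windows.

All Thursdays; the gaps (28, 35, 28, 28, 28, 35) vary with month length.
This is the last Thursday of each month.
April 2035 ends with Thursday 2035-04-26.
Last Thursday of May 2035: 2035-05-31.

2035-04-26, 2035-05-31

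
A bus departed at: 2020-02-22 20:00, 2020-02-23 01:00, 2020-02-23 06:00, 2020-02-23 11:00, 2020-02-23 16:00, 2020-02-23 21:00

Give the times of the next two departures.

Spacing: 5, 5, 5, 5, 5 h — constant 5 h.
2020-02-23 21:00 + 5 h = 2020-02-24 02:00.
2020-02-24 02:00 + 5 h = 2020-02-24 07:00.

2020-02-24 02:00, 2020-02-24 07:00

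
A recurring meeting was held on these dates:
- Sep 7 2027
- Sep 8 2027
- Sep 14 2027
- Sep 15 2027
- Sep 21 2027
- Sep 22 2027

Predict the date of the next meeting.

The gap pattern 1, 6, 1, 6, 1 repeats every 2 events.
These are the Tuesdays and Wednesdays of each week.
Next Tuesday: Sep 28 2027.

Sep 28 2027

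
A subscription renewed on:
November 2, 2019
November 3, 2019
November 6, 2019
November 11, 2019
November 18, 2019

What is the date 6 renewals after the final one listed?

February 10, 2020

The spacing grows by 2 each time: 1, 3, 5, 7 days.
Next gap: 9 days. November 18, 2019 + 9 days = November 27, 2019.
Next gap: 11 days. November 27, 2019 + 11 days = December 8, 2019.
Next gap: 13 days. December 8, 2019 + 13 days = December 21, 2019.
Next gap: 15 days. December 21, 2019 + 15 days = January 5, 2020.
Next gap: 17 days. January 5, 2020 + 17 days = January 22, 2020.
Next gap: 19 days. January 22, 2020 + 19 days = February 10, 2020.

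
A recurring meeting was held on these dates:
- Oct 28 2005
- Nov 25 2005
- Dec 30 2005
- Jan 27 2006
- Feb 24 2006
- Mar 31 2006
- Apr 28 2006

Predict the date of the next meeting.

May 26 2006

These are Fridays with 28, 35, 28, 28, 35, 28-day gaps.
Each is the final Friday of its month — Dec 30 2005 is past the 28th, so '4th Friday' doesn't fit.
Last Friday of May 2006: May 26 2006.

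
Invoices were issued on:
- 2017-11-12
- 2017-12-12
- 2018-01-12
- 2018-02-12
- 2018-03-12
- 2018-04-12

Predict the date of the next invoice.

Each date is the 12th; the gaps (30, 31, 31, 28, 31) track the month lengths.
The rule is the 12th of each month.
Next: May 2018 → 2018-05-12.

2018-05-12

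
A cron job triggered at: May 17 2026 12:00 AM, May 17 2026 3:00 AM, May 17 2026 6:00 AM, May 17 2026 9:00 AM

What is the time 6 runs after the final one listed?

Spacing: 3, 3, 3 h — constant 3 h.
May 17 2026 9:00 AM + 3 h = May 17 2026 12:00 PM.
May 17 2026 12:00 PM + 3 h = May 17 2026 3:00 PM.
May 17 2026 3:00 PM + 3 h = May 17 2026 6:00 PM.
May 17 2026 6:00 PM + 3 h = May 17 2026 9:00 PM.
May 17 2026 9:00 PM + 3 h = May 18 2026 12:00 AM.
May 18 2026 12:00 AM + 3 h = May 18 2026 3:00 AM.

May 18 2026 3:00 AM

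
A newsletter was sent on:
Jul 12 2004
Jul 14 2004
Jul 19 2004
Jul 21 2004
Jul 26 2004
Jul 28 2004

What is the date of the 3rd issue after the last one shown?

Every event lands on a Monday or Wednesday (gaps cycle 2, 5, 2, 5, 2).
So the schedule is: every Monday and Wednesday.
Next Monday: Aug 2 2004.
Next Wednesday: Aug 4 2004.
Next Monday: Aug 9 2004.

Aug 9 2004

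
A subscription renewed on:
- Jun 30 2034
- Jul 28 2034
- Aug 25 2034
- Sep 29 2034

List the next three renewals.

Every date is a Friday; gaps 28, 28, 35 days.
Each is the last Friday of its month (at least one falls on the 29th or later, ruling out '4th Friday').
October 2034 ends with Friday Oct 27 2034.
Last Friday of November 2034: Nov 24 2034.
December 2034 ends with Friday Dec 29 2034.

Oct 27 2034, Nov 24 2034, Dec 29 2034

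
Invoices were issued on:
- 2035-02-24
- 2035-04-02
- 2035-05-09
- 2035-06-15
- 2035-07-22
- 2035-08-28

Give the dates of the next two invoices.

2035-10-04, 2035-11-10

Every event comes 37 days after the last (37, 37, 37, 37, 37).
2035-08-28 + 37 days = 2035-10-04.
2035-10-04 + 37 days = 2035-11-10.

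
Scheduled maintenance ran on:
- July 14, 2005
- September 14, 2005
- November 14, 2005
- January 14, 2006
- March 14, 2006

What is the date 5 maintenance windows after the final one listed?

Gaps: 62, 61, 61, 59 days — not constant. Every event is on the 14th of the month.
Pattern: the 14th of every 2 months.
May 2006: May 14, 2006.
July 2006: July 14, 2006.
September 2006: September 14, 2006.
November 2006: November 14, 2006.
Next: January 2007 → January 14, 2007.

January 14, 2007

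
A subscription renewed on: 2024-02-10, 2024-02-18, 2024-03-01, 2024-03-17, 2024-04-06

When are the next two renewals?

Intervals are 8, 12, 16, 20 days — an arithmetic progression with common difference 4.
Next gap: 24 days. 2024-04-06 + 24 days = 2024-04-30.
Next gap: 28 days. 2024-04-30 + 28 days = 2024-05-28.

2024-04-30, 2024-05-28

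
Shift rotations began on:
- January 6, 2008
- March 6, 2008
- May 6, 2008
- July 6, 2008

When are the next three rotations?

Gaps: 60, 61, 61 days — not constant. Every event is on the 6th of the month.
Pattern: the 6th of every 2 months.
Next: September 2008 → September 6, 2008.
Next: November 2008 → November 6, 2008.
January 2009: January 6, 2009.

September 6, 2008; November 6, 2008; January 6, 2009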